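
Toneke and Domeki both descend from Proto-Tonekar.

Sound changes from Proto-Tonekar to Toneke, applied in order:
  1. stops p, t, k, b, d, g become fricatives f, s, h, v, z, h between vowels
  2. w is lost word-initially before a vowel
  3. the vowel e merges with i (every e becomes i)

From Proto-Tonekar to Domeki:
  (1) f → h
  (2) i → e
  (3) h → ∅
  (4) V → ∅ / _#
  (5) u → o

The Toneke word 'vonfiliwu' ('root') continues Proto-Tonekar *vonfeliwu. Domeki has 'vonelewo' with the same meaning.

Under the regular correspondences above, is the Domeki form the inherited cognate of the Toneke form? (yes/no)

Derive the expected Domeki reflex of *vonfeliwu:
Domeki: start from *vonfeliwu.
  rule 1 (unconditioned shift): vonfeliwu → vonheliwu
  rule 2 (vowel merger): vonheliwu → vonhelewu
  rule 3 (h-loss): vonhelewu → vonelewu
  rule 4 (apocope): vonelewu → vonelew
  rule 5: no change — vonelew
  ⇒ Domeki vonelew
The regular Domeki reflex would be 'vonelew', but the attested form is 'vonelewo'. The correspondence is irregular, so they are not cognates (the Domeki form has a different source).

no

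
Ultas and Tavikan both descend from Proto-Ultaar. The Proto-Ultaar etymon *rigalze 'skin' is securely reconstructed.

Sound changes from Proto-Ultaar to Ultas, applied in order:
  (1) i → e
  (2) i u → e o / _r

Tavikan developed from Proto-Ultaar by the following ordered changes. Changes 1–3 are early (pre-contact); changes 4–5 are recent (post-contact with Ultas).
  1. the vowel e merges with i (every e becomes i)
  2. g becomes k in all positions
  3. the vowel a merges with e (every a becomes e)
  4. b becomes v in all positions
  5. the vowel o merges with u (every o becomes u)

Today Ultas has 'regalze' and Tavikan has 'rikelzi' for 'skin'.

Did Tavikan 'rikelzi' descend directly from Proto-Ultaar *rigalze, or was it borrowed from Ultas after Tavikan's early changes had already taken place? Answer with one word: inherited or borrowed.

If inherited, *rigalze would pass through all of Tavikan's changes:
Tavikan: *rigalze
  rigalze → rigalzi   [vowel merger]
  rigalzi → rikalzi   [unconditioned shift]
  rikalzi → rikelzi   [vowel merger]
  rikelzi (rule 4 does not apply)
  rikelzi (rule 5 does not apply)
  giving Tavikan rikelzi.
If borrowed from Ultas 'regalze' after the early changes, it would undergo only the recent ones:
  rule 4 (unconditioned shift): no change (regalze)
  rule 5 (vowel merger): no change (regalze)
  ⇒ as a loan: regalze
Tavikan 'rikelzi' matches the inherited outcome exactly, so it is an inherited cognate, not a loan.

inherited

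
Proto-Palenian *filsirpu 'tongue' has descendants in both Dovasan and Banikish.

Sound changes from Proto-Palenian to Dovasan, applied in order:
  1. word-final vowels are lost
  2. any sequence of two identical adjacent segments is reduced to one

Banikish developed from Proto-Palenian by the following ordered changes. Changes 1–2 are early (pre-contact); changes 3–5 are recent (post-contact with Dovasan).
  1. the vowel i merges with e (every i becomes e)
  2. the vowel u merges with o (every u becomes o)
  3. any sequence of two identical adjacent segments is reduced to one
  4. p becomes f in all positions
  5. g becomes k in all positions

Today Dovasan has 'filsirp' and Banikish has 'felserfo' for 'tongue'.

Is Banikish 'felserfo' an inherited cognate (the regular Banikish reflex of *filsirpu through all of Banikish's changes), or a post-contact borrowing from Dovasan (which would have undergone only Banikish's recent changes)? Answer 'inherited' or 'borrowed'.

If inherited, *filsirpu would pass through all of Banikish's changes:
Banikish: *filsirpu > felserpu > felserpo > felserfo  (by vowel merger, vowel merger, unconditioned shift)
If borrowed from Dovasan 'filsirp' after the early changes, it would undergo only the recent ones:
  rule 3 (degemination): no change (filsirp)
  rule 4 (unconditioned shift): filsirp → filsirf
  rule 5 (unconditioned shift): no change (filsirf)
  ⇒ as a loan: filsirf
Banikish 'felserfo' matches the inherited outcome exactly, so it is an inherited cognate, not a loan.

inherited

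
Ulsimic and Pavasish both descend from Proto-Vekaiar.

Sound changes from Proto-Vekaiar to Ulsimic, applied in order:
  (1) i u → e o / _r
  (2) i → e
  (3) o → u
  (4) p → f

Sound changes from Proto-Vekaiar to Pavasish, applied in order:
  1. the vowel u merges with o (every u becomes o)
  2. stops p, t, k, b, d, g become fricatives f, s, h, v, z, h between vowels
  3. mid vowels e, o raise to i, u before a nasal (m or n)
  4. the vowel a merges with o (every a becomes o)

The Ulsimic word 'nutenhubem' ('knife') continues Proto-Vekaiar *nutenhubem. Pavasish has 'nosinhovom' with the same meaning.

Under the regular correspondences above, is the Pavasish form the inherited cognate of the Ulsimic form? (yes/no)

no

Derive the expected Pavasish reflex of *nutenhubem:
Pavasish: *nutenhubem > notenhobem > nosenhovem > nosinhovim  (by vowel merger, intervocalic lenition, pre-nasal raising)
The regular Pavasish reflex would be 'nosinhovim', but the attested form is 'nosinhovom'. The correspondence is irregular, so they are not cognates (the Pavasish form has a different source).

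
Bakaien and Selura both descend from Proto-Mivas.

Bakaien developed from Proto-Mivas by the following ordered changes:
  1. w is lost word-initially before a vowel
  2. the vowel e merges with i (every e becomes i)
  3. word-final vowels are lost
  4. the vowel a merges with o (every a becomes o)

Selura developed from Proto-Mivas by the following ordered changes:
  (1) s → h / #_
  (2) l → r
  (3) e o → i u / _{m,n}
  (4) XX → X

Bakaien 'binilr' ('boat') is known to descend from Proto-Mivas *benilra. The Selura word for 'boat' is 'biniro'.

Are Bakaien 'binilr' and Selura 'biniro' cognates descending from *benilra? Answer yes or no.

no

Derive the expected Selura reflex of *benilra:
Selura: start from *benilra.
  rule 1: no change — benilra
  rule 2 (unconditioned shift): benilra → benirra
  rule 3 (pre-nasal raising): benirra → binirra
  rule 4 (degemination): binirra → binira
  ⇒ Selura binira
The regular Selura reflex would be 'binira', but the attested form is 'biniro'. The correspondence is irregular, so they are not cognates (the Selura form has a different source).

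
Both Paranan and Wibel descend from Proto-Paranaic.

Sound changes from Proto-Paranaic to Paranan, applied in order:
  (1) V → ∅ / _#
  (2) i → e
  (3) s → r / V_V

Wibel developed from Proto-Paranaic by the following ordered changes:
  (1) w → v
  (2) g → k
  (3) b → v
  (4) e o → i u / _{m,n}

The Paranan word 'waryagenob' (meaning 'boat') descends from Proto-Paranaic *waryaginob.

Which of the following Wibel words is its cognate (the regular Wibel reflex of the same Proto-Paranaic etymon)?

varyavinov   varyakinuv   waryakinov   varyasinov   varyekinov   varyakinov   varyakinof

varyakinov

Wibel: *waryaginob > varyaginob > varyakinob > varyakinov  (by unconditioned shift, unconditioned shift, unconditioned shift)
The other candidates each miss or misapply at least one Wibel change.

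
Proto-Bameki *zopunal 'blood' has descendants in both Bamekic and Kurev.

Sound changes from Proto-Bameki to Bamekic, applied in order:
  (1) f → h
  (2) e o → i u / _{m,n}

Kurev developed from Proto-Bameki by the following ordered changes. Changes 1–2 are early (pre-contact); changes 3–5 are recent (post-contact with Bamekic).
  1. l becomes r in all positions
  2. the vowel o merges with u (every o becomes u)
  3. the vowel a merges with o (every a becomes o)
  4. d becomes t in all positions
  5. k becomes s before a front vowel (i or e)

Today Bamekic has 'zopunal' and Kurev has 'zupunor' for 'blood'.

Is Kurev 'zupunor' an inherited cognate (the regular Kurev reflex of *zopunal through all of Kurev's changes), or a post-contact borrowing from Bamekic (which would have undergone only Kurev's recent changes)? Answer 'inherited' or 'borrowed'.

If inherited, *zopunal would pass through all of Kurev's changes:
Kurev: start from *zopunal.
  rule 1 (unconditioned shift): zopunal → zopunar
  rule 2 (vowel merger): zopunar → zupunar
  rule 3 (vowel merger): zupunar → zupunor
  rule 4: no change — zupunor
  rule 5: no change — zupunor
  ⇒ Kurev zupunor
If borrowed from Bamekic 'zopunal' after the early changes, it would undergo only the recent ones:
  rule 3 (vowel merger): zopunal → zopunol
  rule 4 (unconditioned shift): no change (zopunol)
  rule 5 (palatalisation): no change (zopunol)
  ⇒ as a loan: zopunol
Kurev 'zupunor' matches the inherited outcome exactly, so it is an inherited cognate, not a loan.

inherited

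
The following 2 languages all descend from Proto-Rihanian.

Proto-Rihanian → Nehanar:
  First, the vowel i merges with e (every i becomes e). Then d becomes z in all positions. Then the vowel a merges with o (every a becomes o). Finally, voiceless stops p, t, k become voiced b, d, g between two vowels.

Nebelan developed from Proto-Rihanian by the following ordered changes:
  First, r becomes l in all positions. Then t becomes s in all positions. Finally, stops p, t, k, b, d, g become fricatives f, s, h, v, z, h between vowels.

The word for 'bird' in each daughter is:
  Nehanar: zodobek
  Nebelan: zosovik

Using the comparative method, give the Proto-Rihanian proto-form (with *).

Position 5: Nehanar has b, Nebelan has v. Taking the neighbouring segments as reconstructed: Nehanar b could go back to *p or *b; Nebelan v could go back to *b or *v — the one source consistent with every daughter is *b.
Position 6: Nehanar has e, Nebelan has i. Nebelan preserves i here (none of its changes turn any other segment into i), so the proto-segment is *i.
This points to *zotobik. Verify forward in each daughter:
Nehanar: *zotobik
  zotobik → zotobek   [vowel merger]
  zotobek (rule 2 does not apply)
  zotobek (rule 3 does not apply)
  zotobek → zodobek   [intervocalic voicing]
  giving Nehanar zodobek.
Nebelan: *zotobik > zosobik > zosovik  (by unconditioned shift, intervocalic lenition)
No other proto-form is consistent with every reflex, so the reconstruction is *zotobik.

*zotobik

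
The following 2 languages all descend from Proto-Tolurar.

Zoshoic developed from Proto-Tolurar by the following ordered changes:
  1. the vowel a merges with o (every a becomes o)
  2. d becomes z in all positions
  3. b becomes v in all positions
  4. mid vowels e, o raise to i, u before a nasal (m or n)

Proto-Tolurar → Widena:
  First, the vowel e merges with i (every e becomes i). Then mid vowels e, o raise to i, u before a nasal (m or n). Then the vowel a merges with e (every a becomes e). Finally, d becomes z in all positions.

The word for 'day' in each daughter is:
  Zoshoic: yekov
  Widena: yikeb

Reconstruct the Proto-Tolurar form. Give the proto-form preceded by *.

Position 2: Zoshoic has e, Widena has i. Zoshoic preserves e here (none of its changes turn any other segment into e), so the proto-segment is *e.
Position 5: Zoshoic has v, Widena has b. Widena preserves b here (none of its changes turn any other segment into b), so the proto-segment is *b.
This points to *yekab. Verify forward in each daughter:
Zoshoic: *yekab
  yekab → yekob   [vowel merger]
  yekob (rule 2 does not apply)
  yekob → yekov   [unconditioned shift]
  yekov (rule 4 does not apply)
  giving Zoshoic yekov.
Widena: *yekab > yikab > yikeb  (by vowel merger, vowel merger)
*yekab is the unique common source.

*yekab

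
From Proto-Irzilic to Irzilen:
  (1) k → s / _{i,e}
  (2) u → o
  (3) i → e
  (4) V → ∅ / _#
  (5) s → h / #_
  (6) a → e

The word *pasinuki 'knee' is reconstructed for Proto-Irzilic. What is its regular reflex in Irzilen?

pesenos

Irzilen: *pasinuki > pasinusi > pasinosi > pasenose > pasenos > pesenos  (by palatalisation, vowel merger, vowel merger, apocope, vowel merger)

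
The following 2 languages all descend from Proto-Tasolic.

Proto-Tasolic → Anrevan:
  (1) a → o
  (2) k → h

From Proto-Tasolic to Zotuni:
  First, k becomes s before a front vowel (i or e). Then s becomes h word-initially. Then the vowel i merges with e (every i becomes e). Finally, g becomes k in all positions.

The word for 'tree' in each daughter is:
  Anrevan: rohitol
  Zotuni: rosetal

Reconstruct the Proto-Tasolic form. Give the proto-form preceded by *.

*rokital

Position 4: Anrevan has i, Zotuni has e. Anrevan preserves i here (none of its changes turn any other segment into i), so the proto-segment is *i.
Position 3: Anrevan has h, Zotuni has s. Taking the neighbouring segments as reconstructed: Anrevan h could go back to *k or *h; Zotuni s could go back to *k or *s — the one source consistent with every daughter is *k.
Continuing position by position gives *rokital; check it forward:
Anrevan: *rokital > rokitol > rohitol  (by vowel merger, unconditioned shift)
Zotuni: *rokital
  rokital → rosital   [palatalisation]
  rosital (rule 2 does not apply)
  rosital → rosetal   [vowel merger]
  rosetal (rule 4 does not apply)
  giving Zotuni rosetal.
No other proto-form is consistent with every reflex, so the reconstruction is *rokital.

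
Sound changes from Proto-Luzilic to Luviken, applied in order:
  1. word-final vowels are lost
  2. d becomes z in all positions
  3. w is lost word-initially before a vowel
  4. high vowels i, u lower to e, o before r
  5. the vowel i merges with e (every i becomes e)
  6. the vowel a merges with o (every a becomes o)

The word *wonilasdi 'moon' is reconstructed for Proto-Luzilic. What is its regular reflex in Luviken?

Luviken: *wonilasdi
  wonilasdi → wonilasd   [apocope]
  wonilasd → wonilasz   [unconditioned shift]
  wonilasz → onilasz   [glide loss]
  onilasz (rule 4 does not apply)
  onilasz → onelasz   [vowel merger]
  onelasz → onelosz   [vowel merger]
  giving Luviken onelosz.

onelosz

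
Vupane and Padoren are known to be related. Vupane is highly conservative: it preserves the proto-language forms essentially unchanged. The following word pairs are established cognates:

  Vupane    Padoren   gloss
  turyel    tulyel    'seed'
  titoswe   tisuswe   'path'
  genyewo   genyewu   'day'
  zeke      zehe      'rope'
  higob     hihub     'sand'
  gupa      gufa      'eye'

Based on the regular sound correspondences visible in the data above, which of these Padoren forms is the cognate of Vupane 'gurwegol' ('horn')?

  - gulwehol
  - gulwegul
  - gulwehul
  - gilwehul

turyel ~ tulyel — Vupane r corresponds to Padoren l after a vowel, before a consonant other than r, m, n, p, b, f, v.
higob ~ hihub — Vupane g corresponds to Padoren h between vowels (before a back vowel).
titoswe ~ tisuswe — Vupane o corresponds to Padoren u after a consonant, before a consonant other than r, m, n, p, b, f, v.
Applying these to Vupane 'gurwegol':
  gurwegol → gulwegol   (r→l after a vowel, before a consonant other than r, m, n, p, b, f, v)
  gulwegol → gulwehol   (g→h between vowels (before a back vowel))
  gulwehol → gulwehul   (o→u after a consonant, before a consonant other than r, m, n, p, b, f, v)
So the Padoren cognate is 'gulwehul'.

gulwehul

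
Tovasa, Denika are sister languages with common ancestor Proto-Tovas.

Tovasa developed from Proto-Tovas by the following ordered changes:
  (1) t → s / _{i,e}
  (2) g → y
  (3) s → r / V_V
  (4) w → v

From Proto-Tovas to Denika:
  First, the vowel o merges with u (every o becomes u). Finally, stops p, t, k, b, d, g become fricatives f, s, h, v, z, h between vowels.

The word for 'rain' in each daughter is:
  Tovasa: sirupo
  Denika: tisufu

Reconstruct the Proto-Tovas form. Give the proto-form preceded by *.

*tisupo

Position 5: Tovasa has p, Denika has f. Tovasa preserves p here (none of its changes turn any other segment into p), so the proto-segment is *p.
Position 6: Tovasa has o, Denika has u. Tovasa preserves o here (none of its changes turn any other segment into o), so the proto-segment is *o.
Continuing position by position gives *tisupo; check it forward:
Tovasa: *tisupo
  tisupo → sisupo   [palatalisation]
  sisupo (rule 2 does not apply)
  sisupo → sirupo   [rhotacism]
  sirupo (rule 4 does not apply)
  giving Tovasa sirupo.
Denika: *tisupo > tisupu > tisufu  (by vowel merger, intervocalic lenition)
Only *tisupo yields all of Tovasa sirupo, Denika tisufu.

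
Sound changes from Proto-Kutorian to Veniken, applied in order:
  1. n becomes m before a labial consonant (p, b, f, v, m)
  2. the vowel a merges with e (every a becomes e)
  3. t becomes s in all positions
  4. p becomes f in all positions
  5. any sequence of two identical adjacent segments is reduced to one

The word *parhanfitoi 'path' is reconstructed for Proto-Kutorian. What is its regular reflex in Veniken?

Veniken: *parhanfitoi
  parhanfitoi → parhamfitoi   [nasal place assimilation]
  parhamfitoi → perhemfitoi   [vowel merger]
  perhemfitoi → perhemfisoi   [unconditioned shift]
  perhemfisoi → ferhemfisoi   [unconditioned shift]
  ferhemfisoi (rule 5 does not apply)
  giving Veniken ferhemfisoi.

ferhemfisoi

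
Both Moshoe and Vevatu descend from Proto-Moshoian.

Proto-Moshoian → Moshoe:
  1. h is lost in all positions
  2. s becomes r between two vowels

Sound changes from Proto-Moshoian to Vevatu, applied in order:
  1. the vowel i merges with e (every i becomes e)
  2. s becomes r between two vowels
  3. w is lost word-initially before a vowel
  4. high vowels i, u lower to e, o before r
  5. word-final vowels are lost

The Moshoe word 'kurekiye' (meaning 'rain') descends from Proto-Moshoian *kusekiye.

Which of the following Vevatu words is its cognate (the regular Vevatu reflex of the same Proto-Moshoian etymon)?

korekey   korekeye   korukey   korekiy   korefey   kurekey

Vevatu: *kusekiye > kusekeye > kurekeye > korekeye > korekey  (by vowel merger, rhotacism, pre-rhotic lowering, apocope)
Only 'korekey' matches the regular Vevatu development of *kusekiye.

korekey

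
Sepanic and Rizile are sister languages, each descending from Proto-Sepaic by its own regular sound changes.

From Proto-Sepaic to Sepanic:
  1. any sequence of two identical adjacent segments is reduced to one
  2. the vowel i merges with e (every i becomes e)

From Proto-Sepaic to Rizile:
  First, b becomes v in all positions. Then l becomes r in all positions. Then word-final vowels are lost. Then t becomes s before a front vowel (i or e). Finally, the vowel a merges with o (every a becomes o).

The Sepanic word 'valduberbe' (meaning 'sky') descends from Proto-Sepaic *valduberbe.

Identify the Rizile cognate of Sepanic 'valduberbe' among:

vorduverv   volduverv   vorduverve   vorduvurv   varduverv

Rizile: start from *valduberbe.
  rule 1 (unconditioned shift): valduberbe → valduverve
  rule 2 (unconditioned shift): valduverve → varduverve
  rule 3 (apocope): varduverve → varduverv
  rule 4: no change — varduverv
  rule 5 (vowel merger): varduverv → vorduverv
  ⇒ Rizile vorduverv
Only 'vorduverv' matches the regular Rizile development of *valduberbe.

vorduverv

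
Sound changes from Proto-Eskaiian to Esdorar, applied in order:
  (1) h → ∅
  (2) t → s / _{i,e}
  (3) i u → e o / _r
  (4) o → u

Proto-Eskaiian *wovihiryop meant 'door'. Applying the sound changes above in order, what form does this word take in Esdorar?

Esdorar: *wovihiryop
  wovihiryop → woviiryop   [h-loss]
  woviiryop (rule 2 does not apply)
  woviiryop → wovieryop   [pre-rhotic lowering]
  wovieryop → wuvieryup   [vowel merger]
  giving Esdorar wuvieryup.

wuvieryup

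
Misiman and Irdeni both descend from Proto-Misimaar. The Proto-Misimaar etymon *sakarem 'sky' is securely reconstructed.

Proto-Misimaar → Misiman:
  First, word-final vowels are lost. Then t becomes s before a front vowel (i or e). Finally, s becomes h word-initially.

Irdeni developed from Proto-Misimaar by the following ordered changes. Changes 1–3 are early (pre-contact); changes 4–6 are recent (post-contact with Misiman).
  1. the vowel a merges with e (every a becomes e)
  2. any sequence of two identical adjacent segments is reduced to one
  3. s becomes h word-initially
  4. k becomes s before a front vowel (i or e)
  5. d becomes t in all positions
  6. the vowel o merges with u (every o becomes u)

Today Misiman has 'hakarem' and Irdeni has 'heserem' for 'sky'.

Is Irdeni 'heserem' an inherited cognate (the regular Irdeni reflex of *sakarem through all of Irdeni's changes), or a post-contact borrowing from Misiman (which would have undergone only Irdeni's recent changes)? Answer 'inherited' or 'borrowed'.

If inherited, *sakarem would pass through all of Irdeni's changes:
Irdeni: *sakarem
  sakarem → sekerem   [vowel merger]
  sekerem (rule 2 does not apply)
  sekerem → hekerem   [debuccalisation]
  hekerem → heserem   [palatalisation]
  heserem (rule 5 does not apply)
  heserem (rule 6 does not apply)
  giving Irdeni heserem.
If borrowed from Misiman 'hakarem' after the early changes, it would undergo only the recent ones:
  rule 4 (palatalisation): no change (hakarem)
  rule 5 (unconditioned shift): no change (hakarem)
  rule 6 (vowel merger): no change (hakarem)
  ⇒ as a loan: hakarem
Irdeni 'heserem' matches the inherited outcome exactly, so it is an inherited cognate, not a loan.

inherited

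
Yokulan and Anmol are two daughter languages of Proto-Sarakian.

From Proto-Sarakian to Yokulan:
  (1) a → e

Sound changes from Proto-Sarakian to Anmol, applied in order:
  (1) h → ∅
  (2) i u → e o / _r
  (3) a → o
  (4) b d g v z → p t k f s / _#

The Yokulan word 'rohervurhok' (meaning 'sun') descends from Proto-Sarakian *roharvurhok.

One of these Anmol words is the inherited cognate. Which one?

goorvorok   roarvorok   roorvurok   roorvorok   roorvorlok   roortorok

Anmol: *roharvurhok > roarvurok > roarvorok > roorvorok  (by h-loss, pre-rhotic lowering, vowel merger)
Only 'roorvorok' matches the regular Anmol development of *roharvurhok.

roorvorok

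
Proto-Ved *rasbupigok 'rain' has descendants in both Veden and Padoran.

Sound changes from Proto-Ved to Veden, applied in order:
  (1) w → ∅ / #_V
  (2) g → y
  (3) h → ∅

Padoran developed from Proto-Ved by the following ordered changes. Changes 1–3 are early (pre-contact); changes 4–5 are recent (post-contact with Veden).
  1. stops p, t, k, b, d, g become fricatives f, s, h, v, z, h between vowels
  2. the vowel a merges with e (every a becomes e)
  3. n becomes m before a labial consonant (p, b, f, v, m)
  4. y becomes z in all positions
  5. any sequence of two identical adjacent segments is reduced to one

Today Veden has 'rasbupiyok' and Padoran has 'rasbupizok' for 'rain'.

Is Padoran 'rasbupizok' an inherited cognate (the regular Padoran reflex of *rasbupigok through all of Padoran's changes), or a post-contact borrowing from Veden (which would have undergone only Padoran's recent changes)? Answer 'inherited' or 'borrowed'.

borrowed

If inherited, *rasbupigok would pass through all of Padoran's changes:
Padoran: start from *rasbupigok.
  rule 1 (intervocalic lenition): rasbupigok → rasbufihok
  rule 2 (vowel merger): rasbufihok → resbufihok
  rule 3: no change — resbufihok
  rule 4: no change — resbufihok
  rule 5: no change — resbufihok
  ⇒ Padoran resbufihok
If borrowed from Veden 'rasbupiyok' after the early changes, it would undergo only the recent ones:
  rule 4 (unconditioned shift): rasbupiyok → rasbupizok
  rule 5 (degemination): no change (rasbupizok)
  ⇒ as a loan: rasbupizok
Padoran 'rasbupizok' matches the loan outcome 'rasbupizok', not the inherited 'resbufihok' — it skipped the early Padoran changes, so it was borrowed from Veden.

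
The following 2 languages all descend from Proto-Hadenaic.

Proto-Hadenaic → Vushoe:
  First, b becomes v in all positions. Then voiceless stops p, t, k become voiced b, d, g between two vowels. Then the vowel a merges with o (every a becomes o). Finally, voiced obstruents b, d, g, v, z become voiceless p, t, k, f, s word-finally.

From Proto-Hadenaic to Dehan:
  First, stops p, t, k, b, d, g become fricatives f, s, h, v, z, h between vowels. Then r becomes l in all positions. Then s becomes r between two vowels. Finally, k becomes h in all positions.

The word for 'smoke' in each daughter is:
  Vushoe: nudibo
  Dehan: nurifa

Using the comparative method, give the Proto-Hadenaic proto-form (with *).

Position 5: Vushoe has b, Dehan has f. In Vushoe, b can only continue *p, so the proto-segment is *p.
Position 3: Vushoe has d, Dehan has r. Taking the neighbouring segments as reconstructed: Vushoe d could go back to *t or *d; Dehan r could go back to *t or *s — the one source consistent with every daughter is *t.
Position 6: Vushoe has o, Dehan has a. Dehan preserves a here (none of its changes turn any other segment into a), so the proto-segment is *a.
Continuing position by position gives *nutipa; check it forward:
Vushoe: *nutipa
  nutipa (rule 1 does not apply)
  nutipa → nudiba   [intervocalic voicing]
  nudiba → nudibo   [vowel merger]
  nudibo (rule 4 does not apply)
  giving Vushoe nudibo.
Dehan: *nutipa
  nutipa → nusifa   [intervocalic lenition]
  nusifa (rule 2 does not apply)
  nusifa → nurifa   [rhotacism]
  nurifa (rule 4 does not apply)
  giving Dehan nurifa.
*nutipa is the unique common source.

*nutipa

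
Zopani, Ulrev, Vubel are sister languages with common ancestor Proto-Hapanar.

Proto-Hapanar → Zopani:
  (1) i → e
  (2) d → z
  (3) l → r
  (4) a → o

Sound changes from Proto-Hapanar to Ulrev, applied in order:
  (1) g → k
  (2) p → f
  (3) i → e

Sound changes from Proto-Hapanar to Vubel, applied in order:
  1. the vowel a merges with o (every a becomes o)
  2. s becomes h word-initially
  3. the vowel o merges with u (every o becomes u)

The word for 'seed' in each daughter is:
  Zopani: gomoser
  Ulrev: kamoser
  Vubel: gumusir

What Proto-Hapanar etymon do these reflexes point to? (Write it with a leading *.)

*gamosir

Position 6: Zopani has e, Ulrev has e, Vubel has i. Vubel preserves i here (none of its changes turn any other segment into i), so the proto-segment is *i.
Position 1: Zopani has g, Ulrev has k, Vubel has g. Zopani preserves g here (none of its changes turn any other segment into g), so the proto-segment is *g.
Position 4: Zopani has o, Ulrev has o, Vubel has u. Ulrev preserves o here (none of its changes turn any other segment into o), so the proto-segment is *o.
Verify the candidate proto-form against each daughter:
Zopani: *gamosir > gamoser > gomoser  (by vowel merger, vowel merger)
Ulrev: *gamosir
  gamosir → kamosir   [unconditioned shift]
  kamosir (rule 2 does not apply)
  kamosir → kamoser   [vowel merger]
  giving Ulrev kamoser.
Vubel: start from *gamosir.
  rule 1 (vowel merger): gamosir → gomosir
  rule 2: no change — gomosir
  rule 3 (vowel merger): gomosir → gumusir
  ⇒ Vubel gumusir
*gamosir is the unique common source.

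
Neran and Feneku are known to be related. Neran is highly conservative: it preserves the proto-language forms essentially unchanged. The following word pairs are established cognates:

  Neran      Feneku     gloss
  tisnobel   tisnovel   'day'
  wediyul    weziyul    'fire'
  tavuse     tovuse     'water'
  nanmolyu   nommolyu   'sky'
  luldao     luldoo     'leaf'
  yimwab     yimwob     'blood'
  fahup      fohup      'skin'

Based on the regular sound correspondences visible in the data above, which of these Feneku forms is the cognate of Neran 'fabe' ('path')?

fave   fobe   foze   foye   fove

yimwab ~ yimwob — Neran a corresponds to Feneku o after a consonant, before a labial obstruent.
tisnobel ~ tisnovel — Neran b corresponds to Feneku v between vowels (before a front vowel).
Applying these to Neran 'fabe':
  fabe → fobe   (a→o after a consonant, before a labial obstruent)
  fobe → fove   (b→v between vowels (before a front vowel))
So the Feneku cognate is 'fove'.

fove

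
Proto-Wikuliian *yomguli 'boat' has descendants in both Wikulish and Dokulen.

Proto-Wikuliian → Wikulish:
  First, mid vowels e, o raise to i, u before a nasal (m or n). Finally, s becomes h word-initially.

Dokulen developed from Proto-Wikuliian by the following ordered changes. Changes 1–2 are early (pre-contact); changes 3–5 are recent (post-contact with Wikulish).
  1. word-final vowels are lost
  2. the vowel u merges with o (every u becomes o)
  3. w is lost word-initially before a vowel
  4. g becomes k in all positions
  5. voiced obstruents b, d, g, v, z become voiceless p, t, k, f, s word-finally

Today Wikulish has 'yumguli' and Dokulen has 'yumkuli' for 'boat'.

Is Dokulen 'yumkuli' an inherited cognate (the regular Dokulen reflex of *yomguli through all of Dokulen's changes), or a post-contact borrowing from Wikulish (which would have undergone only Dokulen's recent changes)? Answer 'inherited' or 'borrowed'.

If inherited, *yomguli would pass through all of Dokulen's changes:
Dokulen: *yomguli > yomgul > yomgol > yomkol  (by apocope, vowel merger, unconditioned shift)
If borrowed from Wikulish 'yumguli' after the early changes, it would undergo only the recent ones:
  rule 3 (glide loss): no change (yumguli)
  rule 4 (unconditioned shift): yumguli → yumkuli
  rule 5 (final devoicing): no change (yumkuli)
  ⇒ as a loan: yumkuli
Dokulen 'yumkuli' matches the loan outcome 'yumkuli', not the inherited 'yomkol' — it skipped the early Dokulen changes, so it was borrowed from Wikulish.

borrowed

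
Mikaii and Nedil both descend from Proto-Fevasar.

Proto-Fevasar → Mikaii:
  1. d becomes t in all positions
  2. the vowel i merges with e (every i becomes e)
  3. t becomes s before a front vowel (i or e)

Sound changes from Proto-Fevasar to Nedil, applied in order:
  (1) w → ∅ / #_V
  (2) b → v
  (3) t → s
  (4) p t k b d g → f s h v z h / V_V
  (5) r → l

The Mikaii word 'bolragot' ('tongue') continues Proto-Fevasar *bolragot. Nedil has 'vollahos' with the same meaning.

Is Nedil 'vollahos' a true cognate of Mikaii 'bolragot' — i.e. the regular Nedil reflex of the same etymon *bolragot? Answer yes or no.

Derive the expected Nedil reflex of *bolragot:
Nedil: *bolragot > volragot > volragos > volrahos > vollahos  (by unconditioned shift, unconditioned shift, intervocalic lenition, unconditioned shift)
Nedil 'vollahos' matches the regular reflex exactly, so the pair is cognate.

yes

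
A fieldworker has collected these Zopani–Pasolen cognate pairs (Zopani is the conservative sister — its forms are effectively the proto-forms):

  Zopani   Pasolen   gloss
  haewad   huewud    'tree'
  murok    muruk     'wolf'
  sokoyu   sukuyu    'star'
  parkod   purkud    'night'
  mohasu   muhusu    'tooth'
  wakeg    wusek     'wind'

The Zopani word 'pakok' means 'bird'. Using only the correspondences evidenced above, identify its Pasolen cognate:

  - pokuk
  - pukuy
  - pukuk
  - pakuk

pukuk

haewad ~ huewud, mohasu ~ muhusu — Zopani a corresponds to Pasolen u after a consonant, before a consonant other than r, m, n, p, b, f, v.
murok ~ muruk, sokoyu ~ sukuyu — Zopani o corresponds to Pasolen u after a consonant, before a consonant other than r, m, n, p, b, f, v.
Applying these to Zopani 'pakok':
  pakok → pukok   (a→u after a consonant, before a consonant other than r, m, n, p, b, f, v)
  pukok → pukuk   (o→u after a consonant, before a consonant other than r, m, n, p, b, f, v)
So the Pasolen cognate is 'pukuk'.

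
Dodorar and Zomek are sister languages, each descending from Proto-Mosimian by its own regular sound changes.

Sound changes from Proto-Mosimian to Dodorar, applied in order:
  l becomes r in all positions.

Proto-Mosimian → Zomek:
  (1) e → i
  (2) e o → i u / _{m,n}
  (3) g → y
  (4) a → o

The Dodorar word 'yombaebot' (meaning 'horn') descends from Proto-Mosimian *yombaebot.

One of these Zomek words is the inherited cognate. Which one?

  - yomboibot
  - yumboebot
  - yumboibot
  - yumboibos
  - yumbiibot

yumboibot

Zomek: start from *yombaebot.
  rule 1 (vowel merger): yombaebot → yombaibot
  rule 2 (pre-nasal raising): yombaibot → yumbaibot
  rule 3: no change — yumbaibot
  rule 4 (vowel merger): yumbaibot → yumboibot
  ⇒ Zomek yumboibot
The other candidates each miss or misapply at least one Zomek change.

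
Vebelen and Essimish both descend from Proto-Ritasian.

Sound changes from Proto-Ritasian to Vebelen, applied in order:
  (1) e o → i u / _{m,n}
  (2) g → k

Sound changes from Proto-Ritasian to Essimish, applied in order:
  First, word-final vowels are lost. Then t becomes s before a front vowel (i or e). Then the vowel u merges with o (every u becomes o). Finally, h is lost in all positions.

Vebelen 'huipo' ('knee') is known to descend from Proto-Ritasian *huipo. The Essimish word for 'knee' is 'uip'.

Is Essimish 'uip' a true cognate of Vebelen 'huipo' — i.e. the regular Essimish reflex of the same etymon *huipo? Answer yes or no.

Derive the expected Essimish reflex of *huipo:
Essimish: *huipo
  huipo → huip   [apocope]
  huip (rule 2 does not apply)
  huip → hoip   [vowel merger]
  hoip → oip   [h-loss]
  giving Essimish oip.
The regular Essimish reflex would be 'oip', but the attested form is 'uip'. The correspondence is irregular, so they are not cognates (the Essimish form has a different source).

no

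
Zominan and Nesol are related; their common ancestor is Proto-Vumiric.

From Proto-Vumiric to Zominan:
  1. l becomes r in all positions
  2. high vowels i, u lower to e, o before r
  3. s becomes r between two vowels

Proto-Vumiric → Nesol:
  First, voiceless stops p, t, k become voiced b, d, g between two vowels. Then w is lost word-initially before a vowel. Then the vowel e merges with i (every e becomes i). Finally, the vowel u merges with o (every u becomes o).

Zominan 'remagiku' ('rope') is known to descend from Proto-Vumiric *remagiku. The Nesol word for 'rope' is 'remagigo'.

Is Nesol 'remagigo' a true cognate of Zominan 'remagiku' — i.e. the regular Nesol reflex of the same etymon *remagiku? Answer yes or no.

Derive the expected Nesol reflex of *remagiku:
Nesol: *remagiku
  remagiku → remagigu   [intervocalic voicing]
  remagigu (rule 2 does not apply)
  remagigu → rimagigu   [vowel merger]
  rimagigu → rimagigo   [vowel merger]
  giving Nesol rimagigo.
The regular Nesol reflex would be 'rimagigo', but the attested form is 'remagigo'. The correspondence is irregular, so they are not cognates (the Nesol form has a different source).

no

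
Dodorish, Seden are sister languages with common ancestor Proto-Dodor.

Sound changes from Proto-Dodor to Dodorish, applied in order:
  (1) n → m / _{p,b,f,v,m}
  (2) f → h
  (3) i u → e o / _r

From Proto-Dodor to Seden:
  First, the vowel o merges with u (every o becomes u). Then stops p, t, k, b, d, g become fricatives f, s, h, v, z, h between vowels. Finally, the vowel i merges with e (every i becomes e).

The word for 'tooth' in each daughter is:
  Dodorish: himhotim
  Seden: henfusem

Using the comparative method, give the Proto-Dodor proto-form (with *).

Position 6: Dodorish has t, Seden has s. Dodorish preserves t here (none of its changes turn any other segment into t), so the proto-segment is *t.
Position 3: Dodorish has m, Seden has n. Seden preserves n here (none of its changes turn any other segment into n), so the proto-segment is *n.
This points to *hinfotim. Verify forward in each daughter:
Dodorish: *hinfotim
  hinfotim → himfotim   [nasal place assimilation]
  himfotim → himhotim   [unconditioned shift]
  himhotim (rule 3 does not apply)
  giving Dodorish himhotim.
Seden: *hinfotim
  hinfotim → hinfutim   [vowel merger]
  hinfutim → hinfusim   [intervocalic lenition]
  hinfusim → henfusem   [vowel merger]
  giving Seden henfusem.
Only *hinfotim yields all of Dodorish himhotim, Seden henfusem.

*hinfotim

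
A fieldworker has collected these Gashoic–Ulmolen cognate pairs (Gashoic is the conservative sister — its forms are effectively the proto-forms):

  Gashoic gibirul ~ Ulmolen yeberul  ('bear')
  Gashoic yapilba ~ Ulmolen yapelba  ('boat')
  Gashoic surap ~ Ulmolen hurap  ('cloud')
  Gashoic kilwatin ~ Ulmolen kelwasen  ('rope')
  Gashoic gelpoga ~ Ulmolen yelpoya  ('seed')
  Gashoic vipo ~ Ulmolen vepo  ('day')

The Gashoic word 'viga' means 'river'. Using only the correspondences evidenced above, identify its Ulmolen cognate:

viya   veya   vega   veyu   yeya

veya

yapilba ~ yapelba, kilwatin ~ kelwasen — Gashoic i corresponds to Ulmolen e after a consonant, before a consonant other than r, m, n, p, b, f, v.
gelpoga ~ yelpoya — Gashoic g corresponds to Ulmolen y between vowels (before a back vowel).
Applying these to Gashoic 'viga':
  viga → vega   (i→e after a consonant, before a consonant other than r, m, n, p, b, f, v)
  vega → veya   (g→y between vowels (before a back vowel))
So the Ulmolen cognate is 'veya'.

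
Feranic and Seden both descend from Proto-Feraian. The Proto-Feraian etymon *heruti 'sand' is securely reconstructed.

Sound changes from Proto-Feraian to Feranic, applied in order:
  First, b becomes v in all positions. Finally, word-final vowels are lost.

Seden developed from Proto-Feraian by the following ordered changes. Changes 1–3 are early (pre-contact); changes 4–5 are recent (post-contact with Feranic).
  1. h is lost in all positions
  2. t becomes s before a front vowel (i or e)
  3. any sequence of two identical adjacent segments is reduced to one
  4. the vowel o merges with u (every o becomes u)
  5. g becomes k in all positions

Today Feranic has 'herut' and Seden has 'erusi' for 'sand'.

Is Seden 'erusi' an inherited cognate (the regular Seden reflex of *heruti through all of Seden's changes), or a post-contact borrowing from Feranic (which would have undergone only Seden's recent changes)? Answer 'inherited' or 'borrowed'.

inherited

If inherited, *heruti would pass through all of Seden's changes:
Seden: *heruti
  heruti → eruti   [h-loss]
  eruti → erusi   [palatalisation]
  erusi (rule 3 does not apply)
  erusi (rule 4 does not apply)
  erusi (rule 5 does not apply)
  giving Seden erusi.
If borrowed from Feranic 'herut' after the early changes, it would undergo only the recent ones:
  rule 4 (vowel merger): no change (herut)
  rule 5 (unconditioned shift): no change (herut)
  ⇒ as a loan: herut
Seden 'erusi' matches the inherited outcome exactly, so it is an inherited cognate, not a loan.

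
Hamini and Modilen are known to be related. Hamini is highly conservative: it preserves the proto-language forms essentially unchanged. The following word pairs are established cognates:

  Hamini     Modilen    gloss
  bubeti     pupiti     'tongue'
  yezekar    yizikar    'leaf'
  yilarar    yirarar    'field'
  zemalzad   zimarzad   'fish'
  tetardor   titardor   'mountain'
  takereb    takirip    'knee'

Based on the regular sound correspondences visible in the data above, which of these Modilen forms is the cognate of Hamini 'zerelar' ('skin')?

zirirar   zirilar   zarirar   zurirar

takereb ~ takirip — Hamini e corresponds to Modilen i after a consonant, before r.
bubeti ~ pupiti, yezekar ~ yizikar — Hamini e corresponds to Modilen i after a consonant, before a consonant other than r, m, n, p, b, f, v.
yilarar ~ yirarar — Hamini l corresponds to Modilen r between vowels (before a back vowel).
Applying these to Hamini 'zerelar':
  zerelar → zirelar   (e→i after a consonant, before r)
  zirelar → zirilar   (e→i after a consonant, before a consonant other than r, m, n, p, b, f, v)
  zirilar → zirirar   (l→r between vowels (before a back vowel))
So the Modilen cognate is 'zirirar'.

zirirar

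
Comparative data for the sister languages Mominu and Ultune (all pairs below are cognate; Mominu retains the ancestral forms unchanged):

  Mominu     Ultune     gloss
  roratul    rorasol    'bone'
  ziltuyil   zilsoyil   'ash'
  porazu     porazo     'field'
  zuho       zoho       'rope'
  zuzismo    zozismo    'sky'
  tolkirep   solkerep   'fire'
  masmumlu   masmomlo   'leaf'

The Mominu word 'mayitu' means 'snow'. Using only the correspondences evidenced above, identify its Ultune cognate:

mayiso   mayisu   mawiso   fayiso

mayiso

roratul ~ rorasol — Mominu t corresponds to Ultune s between vowels (before a back vowel).
porazu ~ porazo, masmumlu ~ masmomlo — Mominu u corresponds to Ultune o word-finally.
Applying these to Mominu 'mayitu':
  mayitu → mayisu   (t→s between vowels (before a back vowel))
  mayisu → mayiso   (u→o word-finally)
So the Ultune cognate is 'mayiso'.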